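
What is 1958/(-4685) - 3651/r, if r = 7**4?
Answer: -21806093/11248685 ≈ -1.9385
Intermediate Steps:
r = 2401
1958/(-4685) - 3651/r = 1958/(-4685) - 3651/2401 = 1958*(-1/4685) - 3651*1/2401 = -1958/4685 - 3651/2401 = -21806093/11248685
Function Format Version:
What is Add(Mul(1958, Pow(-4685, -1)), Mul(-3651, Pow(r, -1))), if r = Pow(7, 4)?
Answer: Rational(-21806093, 11248685) ≈ -1.9385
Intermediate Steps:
r = 2401
Add(Mul(1958, Pow(-4685, -1)), Mul(-3651, Pow(r, -1))) = Add(Mul(1958, Pow(-4685, -1)), Mul(-3651, Pow(2401, -1))) = Add(Mul(1958, Rational(-1, 4685)), Mul(-3651, Rational(1, 2401))) = Add(Rational(-1958, 4685), Rational(-3651, 2401)) = Rational(-21806093, 11248685)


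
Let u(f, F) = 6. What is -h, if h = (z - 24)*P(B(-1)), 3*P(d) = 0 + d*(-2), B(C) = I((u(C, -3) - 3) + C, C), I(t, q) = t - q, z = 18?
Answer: -12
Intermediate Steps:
B(C) = 3 (B(C) = ((6 - 3) + C) - C = (3 + C) - C = 3)
P(d) = -2*d/3 (P(d) = (0 + d*(-2))/3 = (0 - 2*d)/3 = (-2*d)/3 = -2*d/3)
h = 12 (h = (18 - 24)*(-⅔*3) = -6*(-2) = 12)
-h = -1*12 = -12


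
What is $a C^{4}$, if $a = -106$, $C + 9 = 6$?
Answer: $-8586$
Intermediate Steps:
$C = -3$ ($C = -9 + 6 = -3$)
$a C^{4} = - 106 \left(-3\right)^{4} = \left(-106\right) 81 = -8586$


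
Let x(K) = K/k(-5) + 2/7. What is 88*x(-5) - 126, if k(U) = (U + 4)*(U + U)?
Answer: -1014/7 ≈ -144.86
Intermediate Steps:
k(U) = 2*U*(4 + U) (k(U) = (4 + U)*(2*U) = 2*U*(4 + U))
x(K) = 2/7 + K/10 (x(K) = K/((2*(-5)*(4 - 5))) + 2/7 = K/((2*(-5)*(-1))) + 2*(⅐) = K/10 + 2/7 = 2/7 + K/10)
88*x(-5) - 126 = 88*(2/7 + (⅒)*(-5)) - 126 = 88*(2/7 - ½) - 126 = 88*(-3/14) - 126 = -132/7 - 126 = -1014/7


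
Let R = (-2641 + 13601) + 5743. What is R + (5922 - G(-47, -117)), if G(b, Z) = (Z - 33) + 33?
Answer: 22742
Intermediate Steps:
G(b, Z) = Z (G(b, Z) = (-33 + Z) + 33 = Z)
R = 16703 (R = 10960 + 5743 = 16703)
R + (5922 - G(-47, -117)) = 16703 + (5922 - 1*(-117)) = 16703 + (5922 + 117) = 16703 + 6039 = 22742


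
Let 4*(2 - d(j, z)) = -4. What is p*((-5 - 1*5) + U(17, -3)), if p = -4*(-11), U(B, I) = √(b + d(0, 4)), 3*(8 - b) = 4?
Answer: -440 + 44*√87/3 ≈ -303.20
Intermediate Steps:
b = 20/3 (b = 8 - ⅓*4 = 8 - 4/3 = 20/3 ≈ 6.6667)
d(j, z) = 3 (d(j, z) = 2 - ¼*(-4) = 2 + 1 = 3)
U(B, I) = √87/3 (U(B, I) = √(20/3 + 3) = √(29/3) = √87/3)
p = 44
p*((-5 - 1*5) + U(17, -3)) = 44*((-5 - 1*5) + √87/3) = 44*((-5 - 5) + √87/3) = 44*(-10 + √87/3) = -440 + 44*√87/3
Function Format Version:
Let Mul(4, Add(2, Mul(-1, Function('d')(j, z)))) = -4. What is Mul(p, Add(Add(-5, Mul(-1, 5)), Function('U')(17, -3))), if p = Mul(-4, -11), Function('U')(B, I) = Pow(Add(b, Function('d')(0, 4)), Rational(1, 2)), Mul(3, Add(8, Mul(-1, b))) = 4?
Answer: Add(-440, Mul(Rational(44, 3), Pow(87, Rational(1, 2)))) ≈ -303.20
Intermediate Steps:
b = Rational(20, 3) (b = Add(8, Mul(Rational(-1, 3), 4)) = Add(8, Rational(-4, 3)) = Rational(20, 3) ≈ 6.6667)
Function('d')(j, z) = 3 (Function('d')(j, z) = Add(2, Mul(Rational(-1, 4), -4)) = Add(2, 1) = 3)
Function('U')(B, I) = Mul(Rational(1, 3), Pow(87, Rational(1, 2))) (Function('U')(B, I) = Pow(Add(Rational(20, 3), 3), Rational(1, 2)) = Pow(Rational(29, 3), Rational(1, 2)) = Mul(Rational(1, 3), Pow(87, Rational(1, 2))))
p = 44
Mul(p, Add(Add(-5, Mul(-1, 5)), Function('U')(17, -3))) = Mul(44, Add(Add(-5, Mul(-1, 5)), Mul(Rational(1, 3), Pow(87, Rational(1, 2))))) = Mul(44, Add(Add(-5, -5), Mul(Rational(1, 3), Pow(87, Rational(1, 2))))) = Mul(44, Add(-10, Mul(Rational(1, 3), Pow(87, Rational(1, 2))))) = Add(-440, Mul(Rational(44, 3), Pow(87, Rational(1, 2))))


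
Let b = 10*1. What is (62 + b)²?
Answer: 5184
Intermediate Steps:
b = 10
(62 + b)² = (62 + 10)² = 72² = 5184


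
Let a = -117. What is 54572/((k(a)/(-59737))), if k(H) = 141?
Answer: -69361012/3 ≈ -2.3120e+7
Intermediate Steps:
54572/((k(a)/(-59737))) = 54572/((141/(-59737))) = 54572/((141*(-1/59737))) = 54572/(-3/1271) = 54572*(-1271/3) = -69361012/3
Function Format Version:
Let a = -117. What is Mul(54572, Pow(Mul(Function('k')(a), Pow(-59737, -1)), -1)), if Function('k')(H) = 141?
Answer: Rational(-69361012, 3) ≈ -2.3120e+7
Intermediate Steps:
Mul(54572, Pow(Mul(Function('k')(a), Pow(-59737, -1)), -1)) = Mul(54572, Pow(Mul(141, Pow(-59737, -1)), -1)) = Mul(54572, Pow(Mul(141, Rational(-1, 59737)), -1)) = Mul(54572, Pow(Rational(-3, 1271), -1)) = Mul(54572, Rational(-1271, 3)) = Rational(-69361012, 3)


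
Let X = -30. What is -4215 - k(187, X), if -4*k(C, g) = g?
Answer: -8445/2 ≈ -4222.5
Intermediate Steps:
k(C, g) = -g/4
-4215 - k(187, X) = -4215 - (-1)*(-30)/4 = -4215 - 1*15/2 = -4215 - 15/2 = -8445/2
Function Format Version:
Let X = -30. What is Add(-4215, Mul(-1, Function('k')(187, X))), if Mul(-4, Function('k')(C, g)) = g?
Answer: Rational(-8445, 2) ≈ -4222.5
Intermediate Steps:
Function('k')(C, g) = Mul(Rational(-1, 4), g)
Add(-4215, Mul(-1, Function('k')(187, X))) = Add(-4215, Mul(-1, Mul(Rational(-1, 4), -30))) = Add(-4215, Mul(-1, Rational(15, 2))) = Add(-4215, Rational(-15, 2)) = Rational(-8445, 2)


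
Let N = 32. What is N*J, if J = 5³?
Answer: 4000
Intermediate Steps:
J = 125
N*J = 32*125 = 4000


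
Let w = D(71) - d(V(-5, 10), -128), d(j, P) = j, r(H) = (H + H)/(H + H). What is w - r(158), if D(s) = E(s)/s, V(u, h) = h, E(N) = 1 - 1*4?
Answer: -784/71 ≈ -11.042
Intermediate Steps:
E(N) = -3 (E(N) = 1 - 4 = -3)
r(H) = 1 (r(H) = (2*H)/((2*H)) = (2*H)*(1/(2*H)) = 1)
D(s) = -3/s
w = -713/71 (w = -3/71 - 1*10 = -3*1/71 - 10 = -3/71 - 10 = -713/71 ≈ -10.042)
w - r(158) = -713/71 - 1*1 = -713/71 - 1 = -784/71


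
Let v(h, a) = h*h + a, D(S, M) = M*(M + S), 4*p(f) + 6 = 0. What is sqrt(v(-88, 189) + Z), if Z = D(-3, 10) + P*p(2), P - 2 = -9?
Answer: sqrt(32054)/2 ≈ 89.518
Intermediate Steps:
p(f) = -3/2 (p(f) = -3/2 + (1/4)*0 = -3/2 + 0 = -3/2)
P = -7 (P = 2 - 9 = -7)
Z = 161/2 (Z = 10*(10 - 3) - 7*(-3/2) = 10*7 + 21/2 = 70 + 21/2 = 161/2 ≈ 80.500)
v(h, a) = a + h**2 (v(h, a) = h**2 + a = a + h**2)
sqrt(v(-88, 189) + Z) = sqrt((189 + (-88)**2) + 161/2) = sqrt((189 + 7744) + 161/2) = sqrt(7933 + 161/2) = sqrt(16027/2) = sqrt(32054)/2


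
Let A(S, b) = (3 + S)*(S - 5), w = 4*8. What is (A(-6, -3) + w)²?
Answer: 4225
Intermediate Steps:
w = 32
A(S, b) = (-5 + S)*(3 + S) (A(S, b) = (3 + S)*(-5 + S) = (-5 + S)*(3 + S))
(A(-6, -3) + w)² = ((-15 + (-6)² - 2*(-6)) + 32)² = ((-15 + 36 + 12) + 32)² = (33 + 32)² = 65² = 4225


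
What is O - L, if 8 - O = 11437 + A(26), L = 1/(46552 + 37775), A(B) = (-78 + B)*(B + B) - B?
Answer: -733560574/84327 ≈ -8699.0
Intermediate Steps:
A(B) = -B + 2*B*(-78 + B) (A(B) = (-78 + B)*(2*B) - B = 2*B*(-78 + B) - B = -B + 2*B*(-78 + B))
L = 1/84327 ≈ 1.1859e-5
O = -8699 (O = 8 - (11437 + 26*(-157 + 2*26)) = 8 - (11437 + 26*(-157 + 52)) = 8 - (11437 + 26*(-105)) = 8 - (11437 - 2730) = 8 - 1*8707 = 8 - 8707 = -8699)
O - L = -8699 - 1*1/84327 = -8699 - 1/84327 = -733560574/84327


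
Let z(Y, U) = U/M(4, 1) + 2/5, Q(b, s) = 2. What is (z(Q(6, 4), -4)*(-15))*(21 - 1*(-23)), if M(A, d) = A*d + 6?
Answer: 0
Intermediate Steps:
M(A, d) = 6 + A*d
z(Y, U) = 2/5 + U/10 (z(Y, U) = U/(6 + 4*1) + 2/5 = U/(6 + 4) + 2*(1/5) = U/10 + 2/5 = 2/5 + U/10)
(z(Q(6, 4), -4)*(-15))*(21 - 1*(-23)) = ((2/5 + (1/10)*(-4))*(-15))*(21 - 1*(-23)) = ((2/5 - 2/5)*(-15))*(21 + 23) = (0*(-15))*44 = 0*44 = 0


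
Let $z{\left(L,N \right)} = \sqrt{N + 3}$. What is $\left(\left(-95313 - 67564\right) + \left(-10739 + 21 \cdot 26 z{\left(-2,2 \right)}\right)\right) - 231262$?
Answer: $-404878 + 546 \sqrt{5} \approx -4.0366 \cdot 10^{5}$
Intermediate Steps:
$z{\left(L,N \right)} = \sqrt{3 + N}$
$\left(\left(-95313 - 67564\right) + \left(-10739 + 21 \cdot 26 z{\left(-2,2 \right)}\right)\right) - 231262 = \left(\left(-95313 - 67564\right) - \left(10739 - 21 \cdot 26 \sqrt{3 + 2}\right)\right) - 231262 = \left(\left(-95313 - 67564\right) - \left(10739 - 546 \sqrt{5}\right)\right) - 231262 = \left(-162877 - \left(10739 - 546 \sqrt{5}\right)\right) - 231262 = \left(-173616 + 546 \sqrt{5}\right) - 231262 = -404878 + 546 \sqrt{5}$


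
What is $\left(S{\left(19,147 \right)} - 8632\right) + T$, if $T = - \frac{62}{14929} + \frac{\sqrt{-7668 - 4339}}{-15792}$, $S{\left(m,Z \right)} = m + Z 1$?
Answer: $- \frac{126388976}{14929} - \frac{i \sqrt{12007}}{15792} \approx -8466.0 - 0.0069387 i$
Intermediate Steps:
$S{\left(m,Z \right)} = Z + m$ ($S{\left(m,Z \right)} = m + Z = Z + m$)
$T = - \frac{62}{14929} - \frac{i \sqrt{12007}}{15792}$ ($T = \left(-62\right) \frac{1}{14929} + \sqrt{-12007} \left(- \frac{1}{15792}\right) = - \frac{62}{14929} + i \sqrt{12007} \left(- \frac{1}{15792}\right) = - \frac{62}{14929} - \frac{i \sqrt{12007}}{15792} \approx -0.004153 - 0.0069387 i$)
$\left(S{\left(19,147 \right)} - 8632\right) + T = \left(\left(147 + 19\right) - 8632\right) - \left(\frac{62}{14929} + \frac{i \sqrt{12007}}{15792}\right) = \left(166 - 8632\right) - \left(\frac{62}{14929} + \frac{i \sqrt{12007}}{15792}\right) = -8466 - \left(\frac{62}{14929} + \frac{i \sqrt{12007}}{15792}\right) = - \frac{126388976}{14929} - \frac{i \sqrt{12007}}{15792}$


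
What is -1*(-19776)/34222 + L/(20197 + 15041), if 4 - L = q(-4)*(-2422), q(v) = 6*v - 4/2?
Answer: -364506052/301478709 ≈ -1.2091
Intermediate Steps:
q(v) = -2 + 6*v (q(v) = 6*v - 4*1/2 = 6*v - 2 = -2 + 6*v)
L = -62968 (L = 4 - (-2 + 6*(-4))*(-2422) = 4 - (-2 - 24)*(-2422) = 4 - (-26)*(-2422) = 4 - 1*62972 = 4 - 62972 = -62968)
-1*(-19776)/34222 + L/(20197 + 15041) = -1*(-19776)/34222 - 62968/(20197 + 15041) = 19776*(1/34222) - 62968/35238 = 9888/17111 - 62968*1/35238 = 9888/17111 - 31484/17619 = -364506052/301478709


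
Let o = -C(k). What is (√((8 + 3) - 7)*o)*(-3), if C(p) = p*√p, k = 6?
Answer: 36*√6 ≈ 88.182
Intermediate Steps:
C(p) = p^(3/2)
o = -6*√6 (o = -6^(3/2) = -6*√6 ≈ -14.697)
(√((8 + 3) - 7)*o)*(-3) = (√((8 + 3) - 7)*(-6*√6))*(-3) = (√(11 - 7)*(-6*√6))*(-3) = (√4*(-6*√6))*(-3) = (2*(-6*√6))*(-3) = -12*√6*(-3) = 36*√6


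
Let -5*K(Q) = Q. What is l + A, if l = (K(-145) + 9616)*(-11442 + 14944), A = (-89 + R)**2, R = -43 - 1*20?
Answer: 33799894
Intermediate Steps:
K(Q) = -Q/5
R = -63 (R = -43 - 20 = -63)
A = 23104 (A = (-89 - 63)**2 = (-152)**2 = 23104)
l = 33776790 (l = (-1/5*(-145) + 9616)*(-11442 + 14944) = (29 + 9616)*3502 = 9645*3502 = 33776790)
l + A = 33776790 + 23104 = 33799894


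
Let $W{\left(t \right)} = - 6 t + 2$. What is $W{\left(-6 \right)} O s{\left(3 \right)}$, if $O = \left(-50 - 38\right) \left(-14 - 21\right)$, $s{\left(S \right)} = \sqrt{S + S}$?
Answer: $117040 \sqrt{6} \approx 2.8669 \cdot 10^{5}$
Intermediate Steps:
$s{\left(S \right)} = \sqrt{2} \sqrt{S}$ ($s{\left(S \right)} = \sqrt{2 S} = \sqrt{2} \sqrt{S}$)
$W{\left(t \right)} = 2 - 6 t$
$O = 3080$ ($O = \left(-88\right) \left(-35\right) = 3080$)
$W{\left(-6 \right)} O s{\left(3 \right)} = \left(2 - -36\right) 3080 \sqrt{2} \sqrt{3} = \left(2 + 36\right) 3080 \sqrt{6} = 38 \cdot 3080 \sqrt{6} = 117040 \sqrt{6}$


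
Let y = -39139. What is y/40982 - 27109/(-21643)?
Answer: 263895661/886973426 ≈ 0.29752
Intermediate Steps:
y/40982 - 27109/(-21643) = -39139/40982 - 27109/(-21643) = -39139*1/40982 - 27109*(-1/21643) = -39139/40982 + 27109/21643 = 263895661/886973426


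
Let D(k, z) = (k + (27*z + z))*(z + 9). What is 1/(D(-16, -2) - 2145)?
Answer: -1/2649 ≈ -0.00037750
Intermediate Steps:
D(k, z) = (9 + z)*(k + 28*z) (D(k, z) = (k + 28*z)*(9 + z) = (9 + z)*(k + 28*z))
1/(D(-16, -2) - 2145) = 1/((9*(-16) + 28*(-2)² + 252*(-2) - 16*(-2)) - 2145) = 1/((-144 + 28*4 - 504 + 32) - 2145) = 1/((-144 + 112 - 504 + 32) - 2145) = 1/(-504 - 2145) = 1/(-2649) = -1/2649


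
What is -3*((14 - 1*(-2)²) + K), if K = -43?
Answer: 99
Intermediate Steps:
-3*((14 - 1*(-2)²) + K) = -3*((14 - 1*(-2)²) - 43) = -3*((14 - 1*4) - 43) = -3*((14 - 4) - 43) = -3*(10 - 43) = -3*(-33) = 99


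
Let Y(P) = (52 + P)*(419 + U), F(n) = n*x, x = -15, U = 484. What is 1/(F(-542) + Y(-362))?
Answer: -1/271800 ≈ -3.6792e-6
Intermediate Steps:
F(n) = -15*n (F(n) = n*(-15) = -15*n)
Y(P) = 46956 + 903*P (Y(P) = (52 + P)*(419 + 484) = (52 + P)*903 = 46956 + 903*P)
1/(F(-542) + Y(-362)) = 1/(-15*(-542) + (46956 + 903*(-362))) = 1/(8130 + (46956 - 326886)) = 1/(8130 - 279930) = 1/(-271800) = -1/271800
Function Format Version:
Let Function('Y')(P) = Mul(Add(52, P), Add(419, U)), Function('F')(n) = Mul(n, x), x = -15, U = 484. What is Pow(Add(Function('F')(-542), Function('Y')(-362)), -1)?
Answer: Rational(-1, 271800) ≈ -3.6792e-6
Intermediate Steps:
Function('F')(n) = Mul(-15, n) (Function('F')(n) = Mul(n, -15) = Mul(-15, n))
Function('Y')(P) = Add(46956, Mul(903, P)) (Function('Y')(P) = Mul(Add(52, P), Add(419, 484)) = Mul(Add(52, P), 903) = Add(46956, Mul(903, P)))
Pow(Add(Function('F')(-542), Function('Y')(-362)), -1) = Pow(Add(Mul(-15, -542), Add(46956, Mul(903, -362))), -1) = Pow(Add(8130, Add(46956, -326886)), -1) = Pow(Add(8130, -279930), -1) = Pow(-271800, -1) = Rational(-1, 271800)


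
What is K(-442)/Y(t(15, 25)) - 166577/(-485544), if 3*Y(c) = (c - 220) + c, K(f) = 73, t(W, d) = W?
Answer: -37342253/46126680 ≈ -0.80956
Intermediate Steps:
Y(c) = -220/3 + 2*c/3 (Y(c) = ((c - 220) + c)/3 = ((-220 + c) + c)/3 = (-220 + 2*c)/3 = -220/3 + 2*c/3)
K(-442)/Y(t(15, 25)) - 166577/(-485544) = 73/(-220/3 + (⅔)*15) - 166577/(-485544) = 73/(-220/3 + 10) - 166577*(-1/485544) = 73/(-190/3) + 166577/485544 = 73*(-3/190) + 166577/485544 = -219/190 + 166577/485544 = -37342253/46126680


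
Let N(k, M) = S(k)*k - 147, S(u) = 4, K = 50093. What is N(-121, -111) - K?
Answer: -50724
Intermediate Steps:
N(k, M) = -147 + 4*k (N(k, M) = 4*k - 147 = -147 + 4*k)
N(-121, -111) - K = (-147 + 4*(-121)) - 1*50093 = (-147 - 484) - 50093 = -631 - 50093 = -50724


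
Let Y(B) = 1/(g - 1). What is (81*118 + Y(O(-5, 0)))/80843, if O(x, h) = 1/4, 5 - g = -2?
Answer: 57349/485058 ≈ 0.11823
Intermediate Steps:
g = 7 (g = 5 - 1*(-2) = 5 + 2 = 7)
O(x, h) = 1/4 (O(x, h) = 1*(1/4) = 1/4)
Y(B) = 1/6 (Y(B) = 1/(7 - 1) = 1/6)
(81*118 + Y(O(-5, 0)))/80843 = (81*118 + 1/6)/80843 = (9558 + 1/6)*(1/80843) = (57349/6)*(1/80843) = 57349/485058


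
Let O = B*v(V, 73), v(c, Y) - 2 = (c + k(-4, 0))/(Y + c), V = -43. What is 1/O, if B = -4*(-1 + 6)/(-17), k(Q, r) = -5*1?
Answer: 17/8 ≈ 2.1250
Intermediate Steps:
k(Q, r) = -5
v(c, Y) = 2 + (-5 + c)/(Y + c) (v(c, Y) = 2 + (c - 5)/(Y + c) = 2 + (-5 + c)/(Y + c))
B = 20/17 (B = -4*5*(-1/17) = -20*(-1/17) = 20/17 ≈ 1.1765)
O = 8/17 (O = 20*((-5 + 2*73 + 3*(-43))/(73 - 43))/17 = 20*((-5 + 146 - 129)/30)/17 = 20*((1/30)*12)/17 = (20/17)*(2/5) = 8/17 ≈ 0.47059)
1/O = 1/(8/17) = 17/8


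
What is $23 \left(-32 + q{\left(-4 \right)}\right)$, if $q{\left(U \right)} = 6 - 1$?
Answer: $-621$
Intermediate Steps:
$q{\left(U \right)} = 5$ ($q{\left(U \right)} = 6 - 1 = 5$)
$23 \left(-32 + q{\left(-4 \right)}\right) = 23 \left(-32 + 5\right) = 23 \left(-27\right) = -621$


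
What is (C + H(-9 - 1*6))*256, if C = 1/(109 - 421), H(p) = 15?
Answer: 149728/39 ≈ 3839.2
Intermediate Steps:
C = -1/312 (C = 1/(-312) = -1/312 ≈ -0.0032051)
(C + H(-9 - 1*6))*256 = (-1/312 + 15)*256 = (4679/312)*256 = 149728/39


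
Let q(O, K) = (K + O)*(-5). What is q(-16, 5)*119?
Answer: 6545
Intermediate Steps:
q(O, K) = -5*K - 5*O
q(-16, 5)*119 = (-5*5 - 5*(-16))*119 = (-25 + 80)*119 = 55*119 = 6545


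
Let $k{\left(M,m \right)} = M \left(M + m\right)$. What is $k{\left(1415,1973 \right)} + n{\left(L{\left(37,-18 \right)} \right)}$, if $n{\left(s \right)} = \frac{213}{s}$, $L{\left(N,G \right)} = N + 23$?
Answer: $\frac{95880471}{20} \approx 4.794 \cdot 10^{6}$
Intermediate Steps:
$L{\left(N,G \right)} = 23 + N$
$k{\left(1415,1973 \right)} + n{\left(L{\left(37,-18 \right)} \right)} = 1415 \left(1415 + 1973\right) + \frac{213}{23 + 37} = 1415 \cdot 3388 + \frac{213}{60} = 4794020 + 213 \cdot \frac{1}{60} = 4794020 + \frac{71}{20} = \frac{95880471}{20}$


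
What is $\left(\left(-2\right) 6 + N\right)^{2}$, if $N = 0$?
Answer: $144$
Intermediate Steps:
$\left(\left(-2\right) 6 + N\right)^{2} = \left(\left(-2\right) 6 + 0\right)^{2} = \left(-12 + 0\right)^{2} = \left(-12\right)^{2} = 144$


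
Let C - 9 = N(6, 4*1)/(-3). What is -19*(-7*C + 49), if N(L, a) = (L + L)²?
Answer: -6118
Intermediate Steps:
N(L, a) = 4*L² (N(L, a) = (2*L)² = 4*L²)
C = -39 (C = 9 + (4*6²)/(-3) = 9 + (4*36)*(-⅓) = 9 + 144*(-⅓) = 9 - 48 = -39)
-19*(-7*C + 49) = -19*(-7*(-39) + 49) = -19*(273 + 49) = -19*322 = -6118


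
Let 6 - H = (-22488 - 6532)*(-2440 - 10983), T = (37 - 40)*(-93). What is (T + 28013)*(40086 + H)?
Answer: -11019602951456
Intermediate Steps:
T = 279 (T = -3*(-93) = 279)
H = -389535454 (H = 6 - (-22488 - 6532)*(-2440 - 10983) = 6 - (-29020)*(-13423) = 6 - 1*389535460 = 6 - 389535460 = -389535454)
(T + 28013)*(40086 + H) = (279 + 28013)*(40086 - 389535454) = 28292*(-389495368) = -11019602951456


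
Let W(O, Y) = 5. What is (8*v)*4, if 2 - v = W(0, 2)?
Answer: -96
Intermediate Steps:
v = -3 (v = 2 - 1*5 = 2 - 5 = -3)
(8*v)*4 = (8*(-3))*4 = -24*4 = -96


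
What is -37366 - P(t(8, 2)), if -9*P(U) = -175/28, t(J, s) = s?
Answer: -1345201/36 ≈ -37367.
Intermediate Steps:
P(U) = 25/36 (P(U) = -(-175)/(9*28) = -⅑*(-25/4) = 25/36)
-37366 - P(t(8, 2)) = -37366 - 1*25/36 = -37366 - 25/36 = -1345201/36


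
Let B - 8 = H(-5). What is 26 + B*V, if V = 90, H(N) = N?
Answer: 296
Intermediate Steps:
B = 3 (B = 8 - 5 = 3)
26 + B*V = 26 + 3*90 = 26 + 270 = 296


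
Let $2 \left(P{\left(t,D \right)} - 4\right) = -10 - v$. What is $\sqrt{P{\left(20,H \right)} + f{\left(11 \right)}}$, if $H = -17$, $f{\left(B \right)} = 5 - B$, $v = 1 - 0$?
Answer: $\frac{i \sqrt{30}}{2} \approx 2.7386 i$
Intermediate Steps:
$v = 1$ ($v = 1 + 0 = 1$)
$P{\left(t,D \right)} = - \frac{3}{2}$ ($P{\left(t,D \right)} = 4 + \frac{-10 - 1}{2} = 4 + \frac{1}{2} \left(-11\right) = 4 - \frac{11}{2} = - \frac{3}{2}$)
$\sqrt{P{\left(20,H \right)} + f{\left(11 \right)}} = \sqrt{- \frac{3}{2} + \left(5 - 11\right)} = \sqrt{- \frac{3}{2} - 6} = \sqrt{- \frac{15}{2}} = \frac{i \sqrt{30}}{2}$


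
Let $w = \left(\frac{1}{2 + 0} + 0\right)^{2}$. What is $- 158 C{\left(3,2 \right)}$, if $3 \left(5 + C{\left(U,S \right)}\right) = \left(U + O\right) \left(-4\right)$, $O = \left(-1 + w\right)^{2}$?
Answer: $\frac{3081}{2} \approx 1540.5$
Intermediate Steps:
$w = \frac{1}{4}$ ($w = \left(\frac{1}{2} + 0\right)^{2} = \left(\frac{1}{2}\right)^{2} = \frac{1}{4} \approx 0.25$)
$O = \frac{9}{16}$ ($O = \left(-1 + \frac{1}{4}\right)^{2} = \left(- \frac{3}{4}\right)^{2} = \frac{9}{16} \approx 0.5625$)
$C{\left(U,S \right)} = - \frac{23}{4} - \frac{4 U}{3}$ ($C{\left(U,S \right)} = -5 + \frac{\left(U + \frac{9}{16}\right) \left(-4\right)}{3} = -5 + \frac{\left(\frac{9}{16} + U\right) \left(-4\right)}{3} = -5 + \frac{- \frac{9}{4} - 4 U}{3} = -5 - \left(\frac{3}{4} + \frac{4 U}{3}\right) = - \frac{23}{4} - \frac{4 U}{3}$)
$- 158 C{\left(3,2 \right)} = - 158 \left(- \frac{23}{4} - 4\right) = \left(-158\right) \left(- \frac{39}{4}\right) = \frac{3081}{2}$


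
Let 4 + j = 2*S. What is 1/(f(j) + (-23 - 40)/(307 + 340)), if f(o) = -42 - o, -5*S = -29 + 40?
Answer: -3235/109011 ≈ -0.029676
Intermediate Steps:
S = -11/5 (S = -(-29 + 40)/5 = -1/5*11 = -11/5 ≈ -2.2000)
j = -42/5 (j = -4 + 2*(-11/5) = -4 - 22/5 = -42/5 ≈ -8.4000)
1/(f(j) + (-23 - 40)/(307 + 340)) = 1/((-42 - 1*(-42/5)) + (-23 - 40)/(307 + 340)) = 1/((-42 + 42/5) - 63/647) = 1/(-168/5 + (1/647)*(-63)) = 1/(-168/5 - 63/647) = 1/(-109011/3235) = -3235/109011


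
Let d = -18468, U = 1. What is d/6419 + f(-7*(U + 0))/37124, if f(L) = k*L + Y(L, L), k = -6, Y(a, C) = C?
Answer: -685381367/238298956 ≈ -2.8761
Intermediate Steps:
f(L) = -5*L (f(L) = -6*L + L = -5*L)
d/6419 + f(-7*(U + 0))/37124 = -18468/6419 - (-35)*(1 + 0)/37124 = -18468*1/6419 - (-35)*(1/37124) = -18468/6419 - 5*(-7)*(1/37124) = -18468/6419 + 35*(1/37124) = -18468/6419 + 35/37124 = -685381367/238298956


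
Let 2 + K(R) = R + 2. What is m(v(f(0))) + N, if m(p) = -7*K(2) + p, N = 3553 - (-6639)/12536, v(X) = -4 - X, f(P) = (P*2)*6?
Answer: 44321399/12536 ≈ 3535.5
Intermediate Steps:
K(R) = R (K(R) = -2 + (R + 2) = -2 + (2 + R) = R)
f(P) = 12*P (f(P) = (2*P)*6 = 12*P)
N = 44547047/12536 (N = 3553 - (-6639)/12536 = 3553 - 1*(-6639/12536) = 3553 + 6639/12536 = 44547047/12536 ≈ 3553.5)
m(p) = -14 + p (m(p) = -7*2 + p = -14 + p)
m(v(f(0))) + N = (-14 + (-4 - 12*0)) + 44547047/12536 = (-14 + (-4 - 1*0)) + 44547047/12536 = (-14 + (-4 + 0)) + 44547047/12536 = (-14 - 4) + 44547047/12536 = -18 + 44547047/12536 = 44321399/12536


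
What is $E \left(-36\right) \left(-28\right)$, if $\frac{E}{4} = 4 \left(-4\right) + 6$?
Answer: $-40320$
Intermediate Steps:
$E = -40$ ($E = 4 \left(4 \left(-4\right) + 6\right) = 4 \left(-16 + 6\right) = 4 \left(-10\right) = -40$)
$E \left(-36\right) \left(-28\right) = \left(-40\right) \left(-36\right) \left(-28\right) = 1440 \left(-28\right) = -40320$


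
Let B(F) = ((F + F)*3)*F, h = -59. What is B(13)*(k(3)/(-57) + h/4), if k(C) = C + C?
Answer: -572403/38 ≈ -15063.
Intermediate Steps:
k(C) = 2*C
B(F) = 6*F**2 (B(F) = ((2*F)*3)*F = (6*F)*F = 6*F**2)
B(13)*(k(3)/(-57) + h/4) = (6*13**2)*((2*3)/(-57) - 59/4) = (6*169)*(6*(-1/57) - 59*1/4) = 1014*(-2/19 - 59/4) = 1014*(-1129/76) = -572403/38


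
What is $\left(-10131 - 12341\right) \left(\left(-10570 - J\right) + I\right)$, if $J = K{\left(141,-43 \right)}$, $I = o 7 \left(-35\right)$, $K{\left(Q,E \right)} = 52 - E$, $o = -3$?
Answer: $223146960$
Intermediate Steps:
$I = 735$ ($I = \left(-3\right) 7 \left(-35\right) = \left(-21\right) \left(-35\right) = 735$)
$J = 95$ ($J = 52 - -43 = 52 + 43 = 95$)
$\left(-10131 - 12341\right) \left(\left(-10570 - J\right) + I\right) = \left(-10131 - 12341\right) \left(\left(-10570 - 95\right) + 735\right) = - 22472 \left(\left(-10570 - 95\right) + 735\right) = - 22472 \left(-10665 + 735\right) = \left(-22472\right) \left(-9930\right) = 223146960$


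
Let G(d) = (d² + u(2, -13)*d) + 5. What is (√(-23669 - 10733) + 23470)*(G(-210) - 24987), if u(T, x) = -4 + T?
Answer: 458556860 + 19538*I*√34402 ≈ 4.5856e+8 + 3.6239e+6*I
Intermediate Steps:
G(d) = 5 + d² - 2*d (G(d) = (d² + (-4 + 2)*d) + 5 = (d² - 2*d) + 5 = 5 + d² - 2*d)
(√(-23669 - 10733) + 23470)*(G(-210) - 24987) = (√(-23669 - 10733) + 23470)*((5 + (-210)² - 2*(-210)) - 24987) = (√(-34402) + 23470)*((5 + 44100 + 420) - 24987) = (I*√34402 + 23470)*(44525 - 24987) = (23470 + I*√34402)*19538 = 458556860 + 19538*I*√34402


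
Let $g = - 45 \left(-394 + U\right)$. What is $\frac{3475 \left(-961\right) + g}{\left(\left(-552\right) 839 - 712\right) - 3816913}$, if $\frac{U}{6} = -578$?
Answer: $\frac{3165685}{4280753} \approx 0.73952$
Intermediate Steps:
$U = -3468$ ($U = 6 \left(-578\right) = -3468$)
$g = 173790$ ($g = - 45 \left(-394 - 3468\right) = \left(-45\right) \left(-3862\right) = 173790$)
$\frac{3475 \left(-961\right) + g}{\left(\left(-552\right) 839 - 712\right) - 3816913} = \frac{3475 \left(-961\right) + 173790}{\left(\left(-552\right) 839 - 712\right) - 3816913} = \frac{-3339475 + 173790}{\left(-463128 - 712\right) - 3816913} = - \frac{3165685}{-463840 - 3816913} = - \frac{3165685}{-4280753} = \left(-3165685\right) \left(- \frac{1}{4280753}\right) = \frac{3165685}{4280753}$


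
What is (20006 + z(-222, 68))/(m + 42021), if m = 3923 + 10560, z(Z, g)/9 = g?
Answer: 10309/28252 ≈ 0.36489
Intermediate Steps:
z(Z, g) = 9*g
m = 14483
(20006 + z(-222, 68))/(m + 42021) = (20006 + 9*68)/(14483 + 42021) = (20006 + 612)/56504 = 20618*(1/56504) = 10309/28252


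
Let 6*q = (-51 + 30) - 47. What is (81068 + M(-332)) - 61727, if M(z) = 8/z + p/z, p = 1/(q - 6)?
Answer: 333902611/17264 ≈ 19341.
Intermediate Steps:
q = -34/3 (q = ((-51 + 30) - 47)/6 = (-21 - 47)/6 = (⅙)*(-68) = -34/3 ≈ -11.333)
p = -3/52 (p = 1/(-34/3 - 6) = 1/(-52/3) = -3/52 ≈ -0.057692)
M(z) = 413/(52*z) (M(z) = 8/z - 3/(52*z) = 413/(52*z))
(81068 + M(-332)) - 61727 = (81068 + (413/52)/(-332)) - 61727 = (81068 + (413/52)*(-1/332)) - 61727 = (81068 - 413/17264) - 61727 = 1399557539/17264 - 61727 = 333902611/17264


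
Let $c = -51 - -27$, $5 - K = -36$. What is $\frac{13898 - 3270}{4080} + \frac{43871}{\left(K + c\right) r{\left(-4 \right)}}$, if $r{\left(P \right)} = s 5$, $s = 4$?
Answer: $\frac{13427}{102} \approx 131.64$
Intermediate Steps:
$K = 41$ ($K = 5 - -36 = 5 + 36 = 41$)
$r{\left(P \right)} = 20$ ($r{\left(P \right)} = 4 \cdot 5 = 20$)
$c = -24$ ($c = -51 + 27 = -24$)
$\frac{13898 - 3270}{4080} + \frac{43871}{\left(K + c\right) r{\left(-4 \right)}} = \frac{13898 - 3270}{4080} + \frac{43871}{\left(41 - 24\right) 20} = 10628 \cdot \frac{1}{4080} + \frac{43871}{17 \cdot 20} = \frac{2657}{1020} + \frac{43871}{340} = \frac{13427}{102}$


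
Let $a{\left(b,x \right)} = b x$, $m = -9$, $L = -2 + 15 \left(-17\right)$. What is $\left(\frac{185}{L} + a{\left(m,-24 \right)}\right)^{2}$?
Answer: $\frac{3061076929}{66049} \approx 46346.0$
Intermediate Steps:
$L = -257$ ($L = -2 - 255 = -257$)
$\left(\frac{185}{L} + a{\left(m,-24 \right)}\right)^{2} = \left(\frac{185}{-257} - -216\right)^{2} = \left(185 \left(- \frac{1}{257}\right) + 216\right)^{2} = \left(- \frac{185}{257} + 216\right)^{2} = \left(\frac{55327}{257}\right)^{2} = \frac{3061076929}{66049}$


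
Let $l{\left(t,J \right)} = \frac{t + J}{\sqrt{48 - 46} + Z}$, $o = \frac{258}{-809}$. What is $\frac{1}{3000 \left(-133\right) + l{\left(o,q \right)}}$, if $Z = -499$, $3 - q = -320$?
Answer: $- \frac{65023186076212859}{25944293292346689062401} + \frac{211188641 \sqrt{2}}{25944293292346689062401} \approx -2.5063 \cdot 10^{-6}$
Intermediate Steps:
$q = 323$ ($q = 3 - -320 = 3 + 320 = 323$)
$o = - \frac{258}{809}$ ($o = 258 \left(- \frac{1}{809}\right) = - \frac{258}{809} \approx -0.31891$)
$l{\left(t,J \right)} = \frac{J + t}{-499 + \sqrt{2}}$ ($l{\left(t,J \right)} = \frac{t + J}{\sqrt{48 - 46} - 499} = \frac{J + t}{\sqrt{2} - 499} = \frac{J + t}{-499 + \sqrt{2}}$)
$\frac{1}{3000 \left(-133\right) + l{\left(o,q \right)}} = \frac{1}{3000 \left(-133\right) - \frac{323 - \frac{258}{809}}{499 - \sqrt{2}}} = \frac{1}{-399000 - \frac{1}{499 - \sqrt{2}} \cdot \frac{261049}{809}} = \frac{1}{-399000 - \frac{261049}{809 \left(499 - \sqrt{2}\right)}}$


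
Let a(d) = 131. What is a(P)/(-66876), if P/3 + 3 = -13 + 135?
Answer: -131/66876 ≈ -0.0019589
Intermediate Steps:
P = 357 (P = -9 + 3*(-13 + 135) = -9 + 3*122 = -9 + 366 = 357)
a(P)/(-66876) = 131/(-66876) = 131*(-1/66876) = -131/66876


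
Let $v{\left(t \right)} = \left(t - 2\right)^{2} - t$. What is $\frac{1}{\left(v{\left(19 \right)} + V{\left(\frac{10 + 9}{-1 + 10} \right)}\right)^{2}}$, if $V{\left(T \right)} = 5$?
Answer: $\frac{1}{75625} \approx 1.3223 \cdot 10^{-5}$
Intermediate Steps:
$v{\left(t \right)} = \left(-2 + t\right)^{2} - t$
$\frac{1}{\left(v{\left(19 \right)} + V{\left(\frac{10 + 9}{-1 + 10} \right)}\right)^{2}} = \frac{1}{\left(\left(\left(-2 + 19\right)^{2} - 19\right) + 5\right)^{2}} = \frac{1}{\left(\left(17^{2} - 19\right) + 5\right)^{2}} = \frac{1}{\left(\left(289 - 19\right) + 5\right)^{2}} = \frac{1}{\left(270 + 5\right)^{2}} = \frac{1}{275^{2}} = \frac{1}{75625}$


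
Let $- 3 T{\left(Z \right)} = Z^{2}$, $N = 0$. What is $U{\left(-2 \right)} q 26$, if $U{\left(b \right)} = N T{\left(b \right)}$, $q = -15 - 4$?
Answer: $0$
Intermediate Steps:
$q = -19$ ($q = -15 - 4 = -19$)
$T{\left(Z \right)} = - \frac{Z^{2}}{3}$
$U{\left(b \right)} = 0$ ($U{\left(b \right)} = 0 \left(- \frac{b^{2}}{3}\right) = 0$)
$U{\left(-2 \right)} q 26 = 0 \left(-19\right) 26 = 0 \cdot 26 = 0$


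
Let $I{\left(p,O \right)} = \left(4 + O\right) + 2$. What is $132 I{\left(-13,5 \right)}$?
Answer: $1452$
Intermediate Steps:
$I{\left(p,O \right)} = 6 + O$
$132 I{\left(-13,5 \right)} = 132 \left(6 + 5\right) = 132 \cdot 11 = 1452$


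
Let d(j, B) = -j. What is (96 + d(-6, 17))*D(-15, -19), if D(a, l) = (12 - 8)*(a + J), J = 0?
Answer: -6120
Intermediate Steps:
D(a, l) = 4*a (D(a, l) = (12 - 8)*(a + 0) = 4*a)
(96 + d(-6, 17))*D(-15, -19) = (96 - 1*(-6))*(4*(-15)) = (96 + 6)*(-60) = 102*(-60) = -6120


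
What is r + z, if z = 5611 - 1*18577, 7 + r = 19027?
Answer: 6054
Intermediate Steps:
r = 19020 (r = -7 + 19027 = 19020)
z = -12966 (z = 5611 - 18577 = -12966)
r + z = 19020 - 12966 = 6054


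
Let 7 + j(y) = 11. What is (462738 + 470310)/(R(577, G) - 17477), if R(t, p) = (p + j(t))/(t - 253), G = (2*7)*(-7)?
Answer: -151153776/2831321 ≈ -53.386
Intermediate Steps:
G = -98 (G = 14*(-7) = -98)
j(y) = 4 (j(y) = -7 + 11 = 4)
R(t, p) = (4 + p)/(-253 + t) (R(t, p) = (p + 4)/(t - 253) = (4 + p)/(-253 + t))
(462738 + 470310)/(R(577, G) - 17477) = (462738 + 470310)/((4 - 98)/(-253 + 577) - 17477) = 933048/(-94/324 - 17477) = 933048/((1/324)*(-94) - 17477) = 933048/(-47/162 - 17477) = 933048/(-2831321/162) = 933048*(-162/2831321) = -151153776/2831321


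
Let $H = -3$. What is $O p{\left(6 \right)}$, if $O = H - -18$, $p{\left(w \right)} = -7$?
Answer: $-105$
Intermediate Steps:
$O = 15$ ($O = -3 - -18 = -3 + 18 = 15$)
$O p{\left(6 \right)} = 15 \left(-7\right) = -105$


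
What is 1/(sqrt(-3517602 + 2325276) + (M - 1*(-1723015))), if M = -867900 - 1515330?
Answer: -660215/435885038551 - I*sqrt(1192326)/435885038551 ≈ -1.5147e-6 - 2.5051e-9*I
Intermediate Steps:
M = -2383230
1/(sqrt(-3517602 + 2325276) + (M - 1*(-1723015))) = 1/(sqrt(-3517602 + 2325276) + (-2383230 - 1*(-1723015))) = 1/(sqrt(-1192326) + (-2383230 + 1723015)) = 1/(I*sqrt(1192326) - 660215) = 1/(-660215 + I*sqrt(1192326))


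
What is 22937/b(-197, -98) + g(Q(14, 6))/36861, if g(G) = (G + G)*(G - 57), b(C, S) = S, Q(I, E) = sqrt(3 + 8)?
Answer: -76861691/328398 - 38*sqrt(11)/12287 ≈ -234.06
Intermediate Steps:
Q(I, E) = sqrt(11)
g(G) = 2*G*(-57 + G) (g(G) = (2*G)*(-57 + G) = 2*G*(-57 + G))
22937/b(-197, -98) + g(Q(14, 6))/36861 = 22937/(-98) + (2*sqrt(11)*(-57 + sqrt(11)))/36861 = 22937*(-1/98) + (2*sqrt(11)*(-57 + sqrt(11)))*(1/36861) = -22937/98 + 2*sqrt(11)*(-57 + sqrt(11))/36861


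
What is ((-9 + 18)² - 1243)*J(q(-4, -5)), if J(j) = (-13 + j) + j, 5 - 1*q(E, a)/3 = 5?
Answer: 15106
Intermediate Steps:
q(E, a) = 0 (q(E, a) = 15 - 3*5 = 15 - 15 = 0)
J(j) = -13 + 2*j
((-9 + 18)² - 1243)*J(q(-4, -5)) = ((-9 + 18)² - 1243)*(-13 + 2*0) = (9² - 1243)*(-13 + 0) = (81 - 1243)*(-13) = -1162*(-13) = 15106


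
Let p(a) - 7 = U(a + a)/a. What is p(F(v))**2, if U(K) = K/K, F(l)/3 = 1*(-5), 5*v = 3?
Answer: 10816/225 ≈ 48.071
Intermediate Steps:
v = 3/5 (v = (1/5)*3 = 3/5 ≈ 0.60000)
F(l) = -15 (F(l) = 3*(1*(-5)) = 3*(-5) = -15)
U(K) = 1
p(a) = 7 + 1/a
p(F(v))**2 = (7 + 1/(-15))**2 = (7 - 1/15)**2 = (104/15)**2 = 10816/225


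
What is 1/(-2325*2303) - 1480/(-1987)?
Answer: 7924621013/10639341825 ≈ 0.74484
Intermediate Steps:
1/(-2325*2303) - 1480/(-1987) = -1/2325*1/2303 - 1480*(-1/1987) = -1/5354475 + 1480/1987 = 7924621013/10639341825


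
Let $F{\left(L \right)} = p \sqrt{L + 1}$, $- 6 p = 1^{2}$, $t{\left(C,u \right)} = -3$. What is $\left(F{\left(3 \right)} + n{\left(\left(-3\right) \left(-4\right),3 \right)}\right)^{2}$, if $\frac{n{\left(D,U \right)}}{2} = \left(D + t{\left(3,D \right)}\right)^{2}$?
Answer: $\frac{235225}{9} \approx 26136.0$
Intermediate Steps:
$p = - \frac{1}{6}$ ($p = - \frac{1^{2}}{6} = \left(- \frac{1}{6}\right) 1 = - \frac{1}{6} \approx -0.16667$)
$n{\left(D,U \right)} = 2 \left(-3 + D\right)^{2}$ ($n{\left(D,U \right)} = 2 \left(D - 3\right)^{2} = 2 \left(-3 + D\right)^{2}$)
$F{\left(L \right)} = - \frac{\sqrt{1 + L}}{6}$ ($F{\left(L \right)} = - \frac{\sqrt{L + 1}}{6} = - \frac{\sqrt{1 + L}}{6}$)
$\left(F{\left(3 \right)} + n{\left(\left(-3\right) \left(-4\right),3 \right)}\right)^{2} = \left(- \frac{\sqrt{1 + 3}}{6} + 2 \left(-3 - -12\right)^{2}\right)^{2} = \left(- \frac{\sqrt{4}}{6} + 2 \left(-3 + 12\right)^{2}\right)^{2} = \left(\left(- \frac{1}{6}\right) 2 + 2 \cdot 9^{2}\right)^{2} = \left(- \frac{1}{3} + 2 \cdot 81\right)^{2} = \left(- \frac{1}{3} + 162\right)^{2} = \left(\frac{485}{3}\right)^{2} = \frac{235225}{9}$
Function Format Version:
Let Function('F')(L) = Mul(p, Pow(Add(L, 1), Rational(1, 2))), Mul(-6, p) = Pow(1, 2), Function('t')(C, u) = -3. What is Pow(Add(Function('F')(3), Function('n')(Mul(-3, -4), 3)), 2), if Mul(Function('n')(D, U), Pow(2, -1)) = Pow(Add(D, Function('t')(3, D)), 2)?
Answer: Rational(235225, 9) ≈ 26136.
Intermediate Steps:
p = Rational(-1, 6) (p = Mul(Rational(-1, 6), Pow(1, 2)) = Mul(Rational(-1, 6), 1) = Rational(-1, 6) ≈ -0.16667)
Function('n')(D, U) = Mul(2, Pow(Add(-3, D), 2)) (Function('n')(D, U) = Mul(2, Pow(Add(D, -3), 2)) = Mul(2, Pow(Add(-3, D), 2)))
Function('F')(L) = Mul(Rational(-1, 6), Pow(Add(1, L), Rational(1, 2))) (Function('F')(L) = Mul(Rational(-1, 6), Pow(Add(L, 1), Rational(1, 2))) = Mul(Rational(-1, 6), Pow(Add(1, L), Rational(1, 2))))
Pow(Add(Function('F')(3), Function('n')(Mul(-3, -4), 3)), 2) = Pow(Add(Mul(Rational(-1, 6), Pow(Add(1, 3), Rational(1, 2))), Mul(2, Pow(Add(-3, Mul(-3, -4)), 2))), 2) = Pow(Add(Mul(Rational(-1, 6), Pow(4, Rational(1, 2))), Mul(2, Pow(Add(-3, 12), 2))), 2) = Pow(Add(Mul(Rational(-1, 6), 2), Mul(2, Pow(9, 2))), 2) = Pow(Add(Rational(-1, 3), Mul(2, 81)), 2) = Pow(Add(Rational(-1, 3), 162), 2) = Pow(Rational(485, 3), 2) = Rational(235225, 9)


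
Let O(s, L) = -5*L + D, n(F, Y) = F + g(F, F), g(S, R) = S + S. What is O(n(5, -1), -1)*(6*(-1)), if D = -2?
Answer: -18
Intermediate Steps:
g(S, R) = 2*S
n(F, Y) = 3*F (n(F, Y) = F + 2*F = 3*F)
O(s, L) = -2 - 5*L (O(s, L) = -5*L - 2 = -2 - 5*L)
O(n(5, -1), -1)*(6*(-1)) = (-2 - 5*(-1))*(6*(-1)) = (-2 + 5)*(-6) = 3*(-6) = -18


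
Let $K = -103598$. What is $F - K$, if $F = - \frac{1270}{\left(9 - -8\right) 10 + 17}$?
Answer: $\frac{19371556}{187} \approx 1.0359 \cdot 10^{5}$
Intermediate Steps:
$F = - \frac{1270}{187}$ ($F = - \frac{1270}{\left(9 + 8\right) 10 + 17} = - \frac{1270}{17 \cdot 10 + 17} = - \frac{1270}{170 + 17} = - \frac{1270}{187} \approx -6.7914$)
$F - K = - \frac{1270}{187} - -103598 = - \frac{1270}{187} + 103598 = \frac{19371556}{187}$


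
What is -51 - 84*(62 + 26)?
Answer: -7443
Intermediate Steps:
-51 - 84*(62 + 26) = -51 - 84*88 = -51 - 7392 = -7443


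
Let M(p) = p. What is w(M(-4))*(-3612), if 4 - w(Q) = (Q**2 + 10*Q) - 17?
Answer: -162540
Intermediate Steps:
w(Q) = 21 - Q**2 - 10*Q (w(Q) = 4 - ((Q**2 + 10*Q) - 17) = 4 - (-17 + Q**2 + 10*Q) = 4 + (17 - Q**2 - 10*Q) = 21 - Q**2 - 10*Q)
w(M(-4))*(-3612) = (21 - 1*(-4)**2 - 10*(-4))*(-3612) = (21 - 1*16 + 40)*(-3612) = (21 - 16 + 40)*(-3612) = 45*(-3612) = -162540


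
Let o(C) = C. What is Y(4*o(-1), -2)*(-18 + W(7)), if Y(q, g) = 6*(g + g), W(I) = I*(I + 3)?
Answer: -1248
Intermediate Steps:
W(I) = I*(3 + I)
Y(q, g) = 12*g (Y(q, g) = 6*(2*g) = 12*g)
Y(4*o(-1), -2)*(-18 + W(7)) = (12*(-2))*(-18 + 7*(3 + 7)) = -24*(-18 + 7*10) = -24*(-18 + 70) = -24*52 = -1248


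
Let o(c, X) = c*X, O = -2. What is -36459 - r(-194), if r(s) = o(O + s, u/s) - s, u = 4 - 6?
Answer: -3555145/97 ≈ -36651.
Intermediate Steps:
u = -2
o(c, X) = X*c
r(s) = -s - 2*(-2 + s)/s (r(s) = (-2/s)*(-2 + s) - s = -2*(-2 + s)/s - s = -s - 2*(-2 + s)/s)
-36459 - r(-194) = -36459 - (-2 - 1*(-194) + 4/(-194)) = -36459 - (-2 + 194 + 4*(-1/194)) = -36459 - (-2 + 194 - 2/97) = -36459 - 1*18622/97 = -36459 - 18622/97 = -3555145/97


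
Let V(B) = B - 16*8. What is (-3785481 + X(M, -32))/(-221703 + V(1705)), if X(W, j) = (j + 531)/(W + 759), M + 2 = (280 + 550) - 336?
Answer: 2367818116/137688813 ≈ 17.197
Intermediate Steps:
V(B) = -128 + B (V(B) = B - 128 = -128 + B)
M = 492 (M = -2 + ((280 + 550) - 336) = -2 + (830 - 336) = -2 + 494 = 492)
X(W, j) = (531 + j)/(759 + W)
(-3785481 + X(M, -32))/(-221703 + V(1705)) = (-3785481 + (531 - 32)/(759 + 492))/(-221703 + (-128 + 1705)) = (-3785481 + 499/1251)/(-221703 + 1577) = (-3785481 + (1/1251)*499)/(-220126) = (-3785481 + 499/1251)*(-1/220126) = -4735636232/1251*(-1/220126) = 2367818116/137688813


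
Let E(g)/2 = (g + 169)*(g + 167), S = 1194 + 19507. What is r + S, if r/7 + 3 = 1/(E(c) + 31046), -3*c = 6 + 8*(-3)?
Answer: 1894205287/91596 ≈ 20680.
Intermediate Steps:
c = 6 (c = -(6 + 8*(-3))/3 = -(6 - 24)/3 = -⅓*(-18) = 6)
S = 20701
E(g) = 2*(167 + g)*(169 + g) (E(g) = 2*((g + 169)*(g + 167)) = 2*((169 + g)*(167 + g)) = 2*((167 + g)*(169 + g)) = 2*(167 + g)*(169 + g))
r = -1923509/91596 (r = -21 + 7/((56446 + 2*6² + 672*6) + 31046) = -21 + 7/((56446 + 2*36 + 4032) + 31046) = -21 + 7/((56446 + 72 + 4032) + 31046) = -21 + 7/(60550 + 31046) = -21 + 7/91596 = -1923509/91596 ≈ -21.000)
r + S = -1923509/91596 + 20701 = 1894205287/91596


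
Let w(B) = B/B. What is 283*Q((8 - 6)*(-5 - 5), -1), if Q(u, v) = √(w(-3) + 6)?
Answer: 283*√7 ≈ 748.75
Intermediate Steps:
w(B) = 1
Q(u, v) = √7 (Q(u, v) = √(1 + 6) = √7)
283*Q((8 - 6)*(-5 - 5), -1) = 283*√7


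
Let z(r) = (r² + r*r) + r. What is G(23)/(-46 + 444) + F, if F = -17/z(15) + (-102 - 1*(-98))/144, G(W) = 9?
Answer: -46331/1110420 ≈ -0.041724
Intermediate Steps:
z(r) = r + 2*r² (z(r) = (r² + r²) + r = 2*r² + r = r + 2*r²)
F = -359/5580 (F = -17*1/(15*(1 + 2*15)) + (-102 - 1*(-98))/144 = -17*1/(15*(1 + 30)) + (-102 + 98)*(1/144) = -17/(15*31) - 4*1/144 = -17/465 - 1/36 = -359/5580 ≈ -0.064337)
G(23)/(-46 + 444) + F = 9/(-46 + 444) - 359/5580 = 9/398 - 359/5580 = -46331/1110420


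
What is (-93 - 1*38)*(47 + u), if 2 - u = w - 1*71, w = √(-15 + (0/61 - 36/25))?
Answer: -15720 + 131*I*√411/5 ≈ -15720.0 + 531.16*I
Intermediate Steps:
w = I*√411/5 (w = √(-15 + (0*(1/61) - 36*1/25)) = √(-15 + (0 - 36/25)) = √(-15 - 36/25) = √(-411/25) = I*√411/5 ≈ 4.0546*I)
u = 73 - I*√411/5 (u = 2 - (I*√411/5 - 1*71) = 2 - (I*√411/5 - 71) = 2 - (-71 + I*√411/5) = 2 + (71 - I*√411/5) = 73 - I*√411/5 ≈ 73.0 - 4.0546*I)
(-93 - 1*38)*(47 + u) = (-93 - 1*38)*(47 + (73 - I*√411/5)) = (-93 - 38)*(120 - I*√411/5) = -131*(120 - I*√411/5) = -15720 + 131*I*√411/5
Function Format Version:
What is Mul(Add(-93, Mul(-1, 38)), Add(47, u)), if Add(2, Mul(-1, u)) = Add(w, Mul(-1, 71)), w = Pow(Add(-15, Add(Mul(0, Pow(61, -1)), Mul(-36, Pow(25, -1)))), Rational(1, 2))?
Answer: Add(-15720, Mul(Rational(131, 5), I, Pow(411, Rational(1, 2)))) ≈ Add(-15720., Mul(531.16, I))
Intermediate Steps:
w = Mul(Rational(1, 5), I, Pow(411, Rational(1, 2))) (w = Pow(Add(-15, Add(Mul(0, Rational(1, 61)), Mul(-36, Rational(1, 25)))), Rational(1, 2)) = Pow(Add(-15, Add(0, Rational(-36, 25))), Rational(1, 2)) = Pow(Add(-15, Rational(-36, 25)), Rational(1, 2)) = Pow(Rational(-411, 25), Rational(1, 2)) = Mul(Rational(1, 5), I, Pow(411, Rational(1, 2))) ≈ Mul(4.0546, I))
u = Add(73, Mul(Rational(-1, 5), I, Pow(411, Rational(1, 2)))) (u = Add(2, Mul(-1, Add(Mul(Rational(1, 5), I, Pow(411, Rational(1, 2))), Mul(-1, 71)))) = Add(2, Mul(-1, Add(Mul(Rational(1, 5), I, Pow(411, Rational(1, 2))), -71))) = Add(2, Mul(-1, Add(-71, Mul(Rational(1, 5), I, Pow(411, Rational(1, 2)))))) = Add(2, Add(71, Mul(Rational(-1, 5), I, Pow(411, Rational(1, 2))))) = Add(73, Mul(Rational(-1, 5), I, Pow(411, Rational(1, 2)))) ≈ Add(73.000, Mul(-4.0546, I)))
Mul(Add(-93, Mul(-1, 38)), Add(47, u)) = Mul(Add(-93, Mul(-1, 38)), Add(47, Add(73, Mul(Rational(-1, 5), I, Pow(411, Rational(1, 2)))))) = Mul(Add(-93, -38), Add(120, Mul(Rational(-1, 5), I, Pow(411, Rational(1, 2))))) = Mul(-131, Add(120, Mul(Rational(-1, 5), I, Pow(411, Rational(1, 2))))) = Add(-15720, Mul(Rational(131, 5), I, Pow(411, Rational(1, 2))))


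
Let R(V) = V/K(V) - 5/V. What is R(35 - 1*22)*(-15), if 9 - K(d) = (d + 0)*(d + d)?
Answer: 27210/4277 ≈ 6.3619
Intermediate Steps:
K(d) = 9 - 2*d² (K(d) = 9 - (d + 0)*(d + d) = 9 - d*2*d = 9 - 2*d²)
R(V) = -5/V + V/(9 - 2*V²) (R(V) = V/(9 - 2*V²) - 5/V = -5/V + V/(9 - 2*V²))
R(35 - 1*22)*(-15) = ((45 - 11*(35 - 1*22)²)/((35 - 1*22)*(-9 + 2*(35 - 1*22)²)))*(-15) = ((45 - 11*(35 - 22)²)/((35 - 22)*(-9 + 2*(35 - 22)²)))*(-15) = ((45 - 11*13²)/(13*(-9 + 2*13²)))*(-15) = ((45 - 11*169)/(13*(-9 + 2*169)))*(-15) = ((45 - 1859)/(13*(-9 + 338)))*(-15) = ((1/13)*(-1814)/329)*(-15) = ((1/13)*(1/329)*(-1814))*(-15) = -1814/4277*(-15) = 27210/4277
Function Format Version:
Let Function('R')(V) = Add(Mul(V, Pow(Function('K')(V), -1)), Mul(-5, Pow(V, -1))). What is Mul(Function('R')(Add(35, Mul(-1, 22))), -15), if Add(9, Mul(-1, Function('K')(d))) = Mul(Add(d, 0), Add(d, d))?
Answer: Rational(27210, 4277) ≈ 6.3619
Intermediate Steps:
Function('K')(d) = Add(9, Mul(-2, Pow(d, 2))) (Function('K')(d) = Add(9, Mul(-1, Mul(Add(d, 0), Add(d, d)))) = Add(9, Mul(-1, Mul(d, Mul(2, d)))) = Add(9, Mul(-1, Mul(2, Pow(d, 2)))) = Add(9, Mul(-2, Pow(d, 2))))
Function('R')(V) = Add(Mul(-5, Pow(V, -1)), Mul(V, Pow(Add(9, Mul(-2, Pow(V, 2))), -1))) (Function('R')(V) = Add(Mul(V, Pow(Add(9, Mul(-2, Pow(V, 2))), -1)), Mul(-5, Pow(V, -1))) = Add(Mul(-5, Pow(V, -1)), Mul(V, Pow(Add(9, Mul(-2, Pow(V, 2))), -1))))
Mul(Function('R')(Add(35, Mul(-1, 22))), -15) = Mul(Mul(Pow(Add(35, Mul(-1, 22)), -1), Pow(Add(-9, Mul(2, Pow(Add(35, Mul(-1, 22)), 2))), -1), Add(45, Mul(-11, Pow(Add(35, Mul(-1, 22)), 2)))), -15) = Mul(Mul(Pow(Add(35, -22), -1), Pow(Add(-9, Mul(2, Pow(Add(35, -22), 2))), -1), Add(45, Mul(-11, Pow(Add(35, -22), 2)))), -15) = Mul(Mul(Pow(13, -1), Pow(Add(-9, Mul(2, Pow(13, 2))), -1), Add(45, Mul(-11, Pow(13, 2)))), -15) = Mul(Mul(Rational(1, 13), Pow(Add(-9, Mul(2, 169)), -1), Add(45, Mul(-11, 169))), -15) = Mul(Mul(Rational(1, 13), Pow(Add(-9, 338), -1), Add(45, -1859)), -15) = Mul(Mul(Rational(1, 13), Pow(329, -1), -1814), -15) = Mul(Mul(Rational(1, 13), Rational(1, 329), -1814), -15) = Mul(Rational(-1814, 4277), -15) = Rational(27210, 4277)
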